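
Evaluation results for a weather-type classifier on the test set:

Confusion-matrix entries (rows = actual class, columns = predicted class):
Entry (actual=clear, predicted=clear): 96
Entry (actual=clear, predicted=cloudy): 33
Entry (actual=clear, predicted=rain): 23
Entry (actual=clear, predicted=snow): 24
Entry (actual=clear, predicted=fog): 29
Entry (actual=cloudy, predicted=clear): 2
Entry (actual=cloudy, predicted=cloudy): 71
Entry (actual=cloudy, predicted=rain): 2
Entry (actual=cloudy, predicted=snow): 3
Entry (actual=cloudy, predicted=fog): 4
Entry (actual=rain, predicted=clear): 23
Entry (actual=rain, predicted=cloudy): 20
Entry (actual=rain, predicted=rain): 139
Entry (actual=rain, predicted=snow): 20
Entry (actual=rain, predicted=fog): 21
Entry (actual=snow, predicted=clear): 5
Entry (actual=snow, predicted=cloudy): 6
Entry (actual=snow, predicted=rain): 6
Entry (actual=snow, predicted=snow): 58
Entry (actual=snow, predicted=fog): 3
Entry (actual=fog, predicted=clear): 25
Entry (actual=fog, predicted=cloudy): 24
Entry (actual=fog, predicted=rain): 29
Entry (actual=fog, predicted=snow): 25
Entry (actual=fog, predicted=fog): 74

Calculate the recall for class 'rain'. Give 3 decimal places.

recall = TP/(TP+FN).
rain: TP=139, FN=23+20+20+21=84 → 139/223 = 0.6233

0.623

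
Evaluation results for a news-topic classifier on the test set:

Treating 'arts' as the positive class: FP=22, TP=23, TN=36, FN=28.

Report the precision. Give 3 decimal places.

Precision = TP/(TP+FP) = 23/(23+22) = 23/45 = 0.511

0.511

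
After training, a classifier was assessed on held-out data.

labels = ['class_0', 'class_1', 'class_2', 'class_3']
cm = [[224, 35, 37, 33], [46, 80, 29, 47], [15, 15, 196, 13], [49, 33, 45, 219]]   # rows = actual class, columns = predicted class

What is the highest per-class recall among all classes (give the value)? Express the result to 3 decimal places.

Per-class recall (TP/(TP+FN)):
  class_0: TP=224, FN=35+37+33=105 → 224/329 = 0.6809
  class_1: TP=80, FN=46+29+47=122 → 80/202 = 0.3960
  class_2: TP=196, FN=15+15+13=43 → 196/239 = 0.8201
  class_3: TP=219, FN=49+33+45=127 → 219/346 = 0.6329
Highest is class 'class_2' with recall = 0.820.

0.820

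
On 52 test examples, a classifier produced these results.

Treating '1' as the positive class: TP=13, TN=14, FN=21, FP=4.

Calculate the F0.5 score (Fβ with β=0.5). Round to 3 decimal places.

Fβ = (1+β²)·TP / ((1+β²)·TP + β²·FN + FP), with β²=1/4
= 1.25·13 / (1.25·13 + 0.25·21 + 4) = 0.637

0.637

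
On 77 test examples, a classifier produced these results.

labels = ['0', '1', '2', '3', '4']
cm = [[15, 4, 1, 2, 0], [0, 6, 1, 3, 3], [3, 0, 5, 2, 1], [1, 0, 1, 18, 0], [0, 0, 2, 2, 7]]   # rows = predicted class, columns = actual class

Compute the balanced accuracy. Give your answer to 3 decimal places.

0.639

Balanced accuracy = mean of per-class recall.
  0: recall = 15/19 = 0.7895
  1: recall = 6/10 = 0.6000
  2: recall = 5/10 = 0.5000
  3: recall = 18/27 = 0.6667
  4: recall = 7/11 = 0.6364
Mean = (0.7895 + 0.6000 + 0.5000 + 0.6667 + 0.6364) / 5 = 0.639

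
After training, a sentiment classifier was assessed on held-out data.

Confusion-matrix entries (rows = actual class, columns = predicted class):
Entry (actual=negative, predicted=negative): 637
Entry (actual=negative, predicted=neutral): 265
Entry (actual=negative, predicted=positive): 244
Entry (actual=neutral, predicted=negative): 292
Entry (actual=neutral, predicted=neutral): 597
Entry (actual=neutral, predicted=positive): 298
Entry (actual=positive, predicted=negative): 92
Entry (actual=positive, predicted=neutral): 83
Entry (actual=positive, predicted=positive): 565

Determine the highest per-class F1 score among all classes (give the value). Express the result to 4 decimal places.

0.6118

Per-class F1 score (2·TP/(2·TP+FP+FN)):
  negative: TP=637, FP=292+92=384, FN=265+244=509 → 1274/2167 = 0.58791
  neutral: TP=597, FP=265+83=348, FN=292+298=590 → 1194/2132 = 0.56004
  positive: TP=565, FP=244+298=542, FN=92+83=175 → 1130/1847 = 0.61180
Highest is class 'positive' with F1 score = 0.6118.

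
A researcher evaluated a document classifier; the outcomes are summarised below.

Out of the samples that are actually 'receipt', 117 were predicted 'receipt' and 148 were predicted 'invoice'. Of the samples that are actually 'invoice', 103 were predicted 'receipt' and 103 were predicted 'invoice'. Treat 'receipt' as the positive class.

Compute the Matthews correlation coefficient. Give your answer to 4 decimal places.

-0.0582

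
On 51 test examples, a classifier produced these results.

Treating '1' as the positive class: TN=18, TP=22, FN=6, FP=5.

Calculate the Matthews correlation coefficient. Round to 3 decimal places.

0.567

MCC = (TP·TN − FP·FN) / √((TP+FP)(TP+FN)(TN+FP)(TN+FN))
Numerator = 22·18 − 5·6 = 366
Denominator = √(27·28·23·24) = √417312 = 645.9969
MCC = 366 / 645.9969 = 0.567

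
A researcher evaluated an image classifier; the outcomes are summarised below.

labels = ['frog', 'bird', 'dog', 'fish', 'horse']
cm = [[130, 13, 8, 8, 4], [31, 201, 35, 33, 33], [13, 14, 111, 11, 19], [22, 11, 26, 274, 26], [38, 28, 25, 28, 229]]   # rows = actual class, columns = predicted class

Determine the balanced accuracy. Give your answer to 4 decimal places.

Balanced accuracy = mean of per-class recall.
  frog: recall = 130/163 = 0.79755
  bird: recall = 201/333 = 0.60360
  dog: recall = 111/168 = 0.66071
  fish: recall = 274/359 = 0.76323
  horse: recall = 229/348 = 0.65805
Mean = (0.79755 + 0.60360 + 0.66071 + 0.76323 + 0.65805) / 5 = 0.6966

0.6966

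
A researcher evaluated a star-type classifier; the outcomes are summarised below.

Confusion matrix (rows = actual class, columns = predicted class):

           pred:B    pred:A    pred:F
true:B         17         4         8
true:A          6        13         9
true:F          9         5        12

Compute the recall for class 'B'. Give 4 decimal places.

0.5862

One-vs-rest for 'B': TP = diagonal; FP = other classes predicted 'B'; FN = 'B' predicted as other.
recall = TP/(TP+FN).
B: TP=17, FN=4+8=12 → 17/29 = 0.58621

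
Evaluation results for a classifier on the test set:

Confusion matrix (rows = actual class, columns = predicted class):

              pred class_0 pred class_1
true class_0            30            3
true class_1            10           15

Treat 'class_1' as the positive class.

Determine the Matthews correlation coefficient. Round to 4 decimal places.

0.5449

MCC = (TP·TN − FP·FN) / √((TP+FP)(TP+FN)(TN+FP)(TN+FN))
Numerator = 15·30 − 3·10 = 420
Denominator = √(18·25·33·40) = √594000 = 770.7140
MCC = 420 / 770.7140 = 0.5449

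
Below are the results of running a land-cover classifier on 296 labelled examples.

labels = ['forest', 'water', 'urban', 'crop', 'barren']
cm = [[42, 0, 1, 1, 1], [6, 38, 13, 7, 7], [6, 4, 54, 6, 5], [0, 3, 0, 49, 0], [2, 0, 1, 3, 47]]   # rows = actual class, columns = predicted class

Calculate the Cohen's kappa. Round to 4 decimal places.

0.7214

Observed agreement pₒ = trace/N = 230/296 = 0.77703
Expected agreement pₑ = Σ (rowᵢ·colᵢ)/N² = (45·56 + 71·45 + 75·69 + 52·66 + 53·60)/296² = 0.19976
κ = (pₒ − pₑ)/(1 − pₑ) = (0.77703 − 0.19976)/(1 − 0.19976) = 0.7214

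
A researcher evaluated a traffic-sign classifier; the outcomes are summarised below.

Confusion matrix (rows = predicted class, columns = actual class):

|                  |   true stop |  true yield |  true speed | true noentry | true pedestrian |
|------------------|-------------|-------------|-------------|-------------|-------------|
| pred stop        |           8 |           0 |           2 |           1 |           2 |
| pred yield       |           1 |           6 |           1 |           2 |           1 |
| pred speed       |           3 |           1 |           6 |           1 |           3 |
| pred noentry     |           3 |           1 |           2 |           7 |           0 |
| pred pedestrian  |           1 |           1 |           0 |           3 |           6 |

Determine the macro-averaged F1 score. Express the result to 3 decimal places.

Per-class F1 score (2·TP/(2·TP+FP+FN)):
  stop: TP=8, FP=0+2+1+2=5, FN=1+3+3+1=8 → 16/29 = 0.5517
  yield: TP=6, FP=1+1+2+1=5, FN=0+1+1+1=3 → 12/20 = 0.6000
  speed: TP=6, FP=3+1+1+3=8, FN=2+1+2+0=5 → 12/25 = 0.4800
  noentry: TP=7, FP=3+1+2+0=6, FN=1+2+1+3=7 → 14/27 = 0.5185
  pedestrian: TP=6, FP=1+1+0+3=5, FN=2+1+3+0=6 → 12/23 = 0.5217
Macro-F1 score = mean = (0.5517 + 0.6000 + 0.4800 + 0.5185 + 0.5217) / 5 = 0.534

0.534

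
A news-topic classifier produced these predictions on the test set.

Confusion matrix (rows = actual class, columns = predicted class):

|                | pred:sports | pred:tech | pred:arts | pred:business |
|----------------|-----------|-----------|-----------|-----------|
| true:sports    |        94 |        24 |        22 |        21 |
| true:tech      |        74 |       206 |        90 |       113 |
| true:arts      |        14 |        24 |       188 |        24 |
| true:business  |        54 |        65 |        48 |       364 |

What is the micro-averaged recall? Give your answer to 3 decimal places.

Micro-averaging pools counts across classes: ΣTP=852, ΣFP=573, ΣFN=573.
Micro-recall = TP/(TP+FN) on pooled counts = 0.598 (equals overall accuracy in single-label multiclass).

0.598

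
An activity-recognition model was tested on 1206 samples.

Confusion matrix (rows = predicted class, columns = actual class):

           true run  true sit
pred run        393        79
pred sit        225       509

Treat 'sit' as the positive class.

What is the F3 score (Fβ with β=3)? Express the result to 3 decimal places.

Fβ = (1+β²)·TP / ((1+β²)·TP + β²·FN + FP), with β²=9
= 10·509 / (10·509 + 9·79 + 225) = 0.845

0.845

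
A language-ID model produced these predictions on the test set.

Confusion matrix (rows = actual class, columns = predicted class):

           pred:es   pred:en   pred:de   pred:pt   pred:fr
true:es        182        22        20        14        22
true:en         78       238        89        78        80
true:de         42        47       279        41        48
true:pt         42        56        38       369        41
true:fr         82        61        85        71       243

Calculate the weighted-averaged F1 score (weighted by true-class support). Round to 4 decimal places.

Per-class F1 score (2·TP/(2·TP+FP+FN)):
  es: TP=182, FP=78+42+42+82=244, FN=22+20+14+22=78 → 364/686 = 0.53061
  en: TP=238, FP=22+47+56+61=186, FN=78+89+78+80=325 → 476/987 = 0.48227
  de: TP=279, FP=20+89+38+85=232, FN=42+47+41+48=178 → 558/968 = 0.57645
  pt: TP=369, FP=14+78+41+71=204, FN=42+56+38+41=177 → 738/1119 = 0.65952
  fr: TP=243, FP=22+80+48+41=191, FN=82+61+85+71=299 → 486/976 = 0.49795
Weighted-F1 score = Σ (supportᵢ/N)·F1 scoreᵢ with N=2368: (260/2368)·0.53061 + (563/2368)·0.48227 + (457/2368)·0.57645 + (546/2368)·0.65952 + (542/2368)·0.49795 = 0.5502

0.5502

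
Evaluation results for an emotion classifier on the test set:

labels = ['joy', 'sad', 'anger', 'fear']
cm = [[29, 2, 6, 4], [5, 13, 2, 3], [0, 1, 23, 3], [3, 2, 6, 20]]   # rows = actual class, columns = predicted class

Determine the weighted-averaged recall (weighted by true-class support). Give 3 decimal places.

0.697

Per-class recall (TP/(TP+FN)):
  joy: TP=29, FN=2+6+4=12 → 29/41 = 0.7073
  sad: TP=13, FN=5+2+3=10 → 13/23 = 0.5652
  anger: TP=23, FN=0+1+3=4 → 23/27 = 0.8519
  fear: TP=20, FN=3+2+6=11 → 20/31 = 0.6452
Weighted-recall = Σ (supportᵢ/N)·recallᵢ with N=122: (41/122)·0.7073 + (23/122)·0.5652 + (27/122)·0.8519 + (31/122)·0.6452 = 0.697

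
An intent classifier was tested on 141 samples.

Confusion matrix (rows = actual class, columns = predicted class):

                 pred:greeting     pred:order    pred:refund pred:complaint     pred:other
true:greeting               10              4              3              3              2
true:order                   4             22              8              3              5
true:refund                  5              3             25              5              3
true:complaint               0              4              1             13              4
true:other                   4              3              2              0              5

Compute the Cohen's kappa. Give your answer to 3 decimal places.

0.398

Observed agreement pₒ = trace/N = 75/141 = 0.5319
Expected agreement pₑ = Σ (rowᵢ·colᵢ)/N² = (22·23 + 42·36 + 41·39 + 22·24 + 14·19)/141² = 0.2219
κ = (pₒ − pₑ)/(1 − pₑ) = (0.5319 − 0.2219)/(1 − 0.2219) = 0.398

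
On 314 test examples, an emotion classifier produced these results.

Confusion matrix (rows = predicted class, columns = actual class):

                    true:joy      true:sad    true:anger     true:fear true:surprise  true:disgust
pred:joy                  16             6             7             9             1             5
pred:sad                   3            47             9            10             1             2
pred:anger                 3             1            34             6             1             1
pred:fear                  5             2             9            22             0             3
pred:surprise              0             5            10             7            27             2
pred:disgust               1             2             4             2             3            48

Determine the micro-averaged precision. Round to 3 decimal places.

0.618

Micro-averaging pools counts across classes: ΣTP=194, ΣFP=120, ΣFN=120.
Micro-precision = TP/(TP+FP) on pooled counts = 0.618 (equals overall accuracy in single-label multiclass).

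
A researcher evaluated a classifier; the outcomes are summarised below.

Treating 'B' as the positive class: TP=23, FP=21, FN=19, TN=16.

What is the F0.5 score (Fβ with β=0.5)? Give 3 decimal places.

0.528

Fβ = (1+β²)·TP / ((1+β²)·TP + β²·FN + FP), with β²=1/4
= 1.25·23 / (1.25·23 + 0.25·19 + 21) = 0.528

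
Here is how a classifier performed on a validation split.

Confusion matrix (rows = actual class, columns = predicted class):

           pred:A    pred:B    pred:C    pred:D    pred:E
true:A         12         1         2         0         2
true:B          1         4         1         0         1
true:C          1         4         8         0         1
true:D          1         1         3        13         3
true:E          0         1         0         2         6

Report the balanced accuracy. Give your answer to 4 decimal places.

0.6269

Balanced accuracy = mean of per-class recall.
  A: recall = 12/17 = 0.70588
  B: recall = 4/7 = 0.57143
  C: recall = 8/14 = 0.57143
  D: recall = 13/21 = 0.61905
  E: recall = 6/9 = 0.66667
Mean = (0.70588 + 0.57143 + 0.57143 + 0.61905 + 0.66667) / 5 = 0.6269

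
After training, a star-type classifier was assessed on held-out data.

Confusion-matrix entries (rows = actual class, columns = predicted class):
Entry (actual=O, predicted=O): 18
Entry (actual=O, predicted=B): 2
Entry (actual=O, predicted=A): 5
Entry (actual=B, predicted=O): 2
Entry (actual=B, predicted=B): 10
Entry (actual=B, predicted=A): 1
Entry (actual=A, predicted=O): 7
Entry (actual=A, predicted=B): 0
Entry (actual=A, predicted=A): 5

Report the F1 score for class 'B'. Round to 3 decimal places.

F1 score = 2·TP/(2·TP+FP+FN).
B: TP=10, FP=2+0=2, FN=2+1=3 → 20/25 = 0.8000

0.800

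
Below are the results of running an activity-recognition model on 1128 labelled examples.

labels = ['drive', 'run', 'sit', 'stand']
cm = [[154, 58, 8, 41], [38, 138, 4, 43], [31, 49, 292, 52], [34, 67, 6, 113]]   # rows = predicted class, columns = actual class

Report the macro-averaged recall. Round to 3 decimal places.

Per-class recall (TP/(TP+FN)):
  drive: TP=154, FN=38+31+34=103 → 154/257 = 0.5992
  run: TP=138, FN=58+49+67=174 → 138/312 = 0.4423
  sit: TP=292, FN=8+4+6=18 → 292/310 = 0.9419
  stand: TP=113, FN=41+43+52=136 → 113/249 = 0.4538
Macro-recall = mean = (0.5992 + 0.4423 + 0.9419 + 0.4538) / 4 = 0.609

0.609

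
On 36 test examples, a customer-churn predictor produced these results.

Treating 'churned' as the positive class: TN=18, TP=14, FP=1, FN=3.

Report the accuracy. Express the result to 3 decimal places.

Accuracy = (TP+TN)/N = (14+18)/36 = 0.889

0.889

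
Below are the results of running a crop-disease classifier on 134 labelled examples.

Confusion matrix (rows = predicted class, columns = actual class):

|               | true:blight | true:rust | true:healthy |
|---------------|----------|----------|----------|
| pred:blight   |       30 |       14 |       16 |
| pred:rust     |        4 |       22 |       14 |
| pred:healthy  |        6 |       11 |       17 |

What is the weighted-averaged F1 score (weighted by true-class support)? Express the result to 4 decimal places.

0.5037

Per-class F1 score (2·TP/(2·TP+FP+FN)):
  blight: TP=30, FP=14+16=30, FN=4+6=10 → 60/100 = 0.60000
  rust: TP=22, FP=4+14=18, FN=14+11=25 → 44/87 = 0.50575
  healthy: TP=17, FP=6+11=17, FN=16+14=30 → 34/81 = 0.41975
Weighted-F1 score = Σ (supportᵢ/N)·F1 scoreᵢ with N=134: (40/134)·0.60000 + (47/134)·0.50575 + (47/134)·0.41975 = 0.5037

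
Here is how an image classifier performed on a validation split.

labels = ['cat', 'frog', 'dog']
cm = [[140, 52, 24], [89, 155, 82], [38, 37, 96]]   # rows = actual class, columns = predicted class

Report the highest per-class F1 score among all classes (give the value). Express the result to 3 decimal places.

Per-class F1 score (2·TP/(2·TP+FP+FN)):
  cat: TP=140, FP=89+38=127, FN=52+24=76 → 280/483 = 0.5797
  frog: TP=155, FP=52+37=89, FN=89+82=171 → 310/570 = 0.5439
  dog: TP=96, FP=24+82=106, FN=38+37=75 → 192/373 = 0.5147
Highest is class 'cat' with F1 score = 0.580.

0.580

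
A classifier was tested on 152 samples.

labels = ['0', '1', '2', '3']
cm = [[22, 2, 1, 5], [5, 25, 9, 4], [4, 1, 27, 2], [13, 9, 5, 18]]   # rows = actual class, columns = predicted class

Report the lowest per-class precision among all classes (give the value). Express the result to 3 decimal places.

Per-class precision (TP/(TP+FP)):
  0: TP=22, FP=5+4+13=22 → 22/44 = 0.5000
  1: TP=25, FP=2+1+9=12 → 25/37 = 0.6757
  2: TP=27, FP=1+9+5=15 → 27/42 = 0.6429
  3: TP=18, FP=5+4+2=11 → 18/29 = 0.6207
Lowest is class '0' with precision = 0.500.

0.500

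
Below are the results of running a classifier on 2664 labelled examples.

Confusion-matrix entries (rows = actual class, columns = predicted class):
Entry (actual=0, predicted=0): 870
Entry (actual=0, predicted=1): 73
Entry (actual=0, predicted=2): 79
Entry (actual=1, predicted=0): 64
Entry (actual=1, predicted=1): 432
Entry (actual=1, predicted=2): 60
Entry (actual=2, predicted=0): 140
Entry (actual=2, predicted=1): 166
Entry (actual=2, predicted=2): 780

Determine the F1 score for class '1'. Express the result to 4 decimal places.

0.7042

F1 score = 2·TP/(2·TP+FP+FN).
1: TP=432, FP=73+166=239, FN=64+60=124 → 864/1227 = 0.70416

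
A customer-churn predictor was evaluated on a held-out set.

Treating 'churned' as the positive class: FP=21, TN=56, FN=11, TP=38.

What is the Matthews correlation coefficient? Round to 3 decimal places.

0.491

MCC = (TP·TN − FP·FN) / √((TP+FP)(TP+FN)(TN+FP)(TN+FN))
Numerator = 38·56 − 21·11 = 1897
Denominator = √(59·49·77·67) = √14914669 = 3861.9514
MCC = 1897 / 3861.9514 = 0.491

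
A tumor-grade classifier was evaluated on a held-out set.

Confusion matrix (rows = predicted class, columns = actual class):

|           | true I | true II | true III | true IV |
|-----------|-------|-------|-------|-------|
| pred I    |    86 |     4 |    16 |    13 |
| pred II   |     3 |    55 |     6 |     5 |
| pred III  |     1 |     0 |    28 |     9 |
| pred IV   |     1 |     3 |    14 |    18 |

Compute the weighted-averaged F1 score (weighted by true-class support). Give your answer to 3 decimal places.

Per-class F1 score (2·TP/(2·TP+FP+FN)):
  I: TP=86, FP=4+16+13=33, FN=3+1+1=5 → 172/210 = 0.8190
  II: TP=55, FP=3+6+5=14, FN=4+0+3=7 → 110/131 = 0.8397
  III: TP=28, FP=1+0+9=10, FN=16+6+14=36 → 56/102 = 0.5490
  IV: TP=18, FP=1+3+14=18, FN=13+5+9=27 → 36/81 = 0.4444
Weighted-F1 score = Σ (supportᵢ/N)·F1 scoreᵢ with N=262: (91/262)·0.8190 + (62/262)·0.8397 + (64/262)·0.5490 + (45/262)·0.4444 = 0.694

0.694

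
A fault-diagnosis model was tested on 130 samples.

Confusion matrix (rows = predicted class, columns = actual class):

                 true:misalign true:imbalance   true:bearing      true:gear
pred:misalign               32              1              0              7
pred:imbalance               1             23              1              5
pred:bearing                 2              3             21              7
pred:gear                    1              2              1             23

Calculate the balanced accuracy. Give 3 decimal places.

0.786

Balanced accuracy = mean of per-class recall.
  misalign: recall = 32/36 = 0.8889
  imbalance: recall = 23/29 = 0.7931
  bearing: recall = 21/23 = 0.9130
  gear: recall = 23/42 = 0.5476
Mean = (0.8889 + 0.7931 + 0.9130 + 0.5476) / 4 = 0.786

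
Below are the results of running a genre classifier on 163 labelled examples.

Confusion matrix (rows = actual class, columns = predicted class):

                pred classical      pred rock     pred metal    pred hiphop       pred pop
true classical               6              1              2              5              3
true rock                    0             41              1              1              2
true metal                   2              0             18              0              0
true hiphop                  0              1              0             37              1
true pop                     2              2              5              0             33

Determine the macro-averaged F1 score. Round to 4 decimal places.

0.7711

Per-class F1 score (2·TP/(2·TP+FP+FN)):
  classical: TP=6, FP=0+2+0+2=4, FN=1+2+5+3=11 → 12/27 = 0.44444
  rock: TP=41, FP=1+0+1+2=4, FN=0+1+1+2=4 → 82/90 = 0.91111
  metal: TP=18, FP=2+1+0+5=8, FN=2+0+0+0=2 → 36/46 = 0.78261
  hiphop: TP=37, FP=5+1+0+0=6, FN=0+1+0+1=2 → 74/82 = 0.90244
  pop: TP=33, FP=3+2+0+1=6, FN=2+2+5+0=9 → 66/81 = 0.81481
Macro-F1 score = mean = (0.44444 + 0.91111 + 0.78261 + 0.90244 + 0.81481) / 5 = 0.7711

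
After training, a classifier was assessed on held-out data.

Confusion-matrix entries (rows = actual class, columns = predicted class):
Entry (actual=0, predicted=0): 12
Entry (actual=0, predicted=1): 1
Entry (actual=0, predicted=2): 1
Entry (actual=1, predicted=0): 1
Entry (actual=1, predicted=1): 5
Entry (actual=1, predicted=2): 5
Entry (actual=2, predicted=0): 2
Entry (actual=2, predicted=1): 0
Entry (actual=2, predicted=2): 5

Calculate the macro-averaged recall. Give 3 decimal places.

0.675

Per-class recall (TP/(TP+FN)):
  0: TP=12, FN=1+1=2 → 12/14 = 0.8571
  1: TP=5, FN=1+5=6 → 5/11 = 0.4545
  2: TP=5, FN=2+0=2 → 5/7 = 0.7143
Macro-recall = mean = (0.8571 + 0.4545 + 0.7143) / 3 = 0.675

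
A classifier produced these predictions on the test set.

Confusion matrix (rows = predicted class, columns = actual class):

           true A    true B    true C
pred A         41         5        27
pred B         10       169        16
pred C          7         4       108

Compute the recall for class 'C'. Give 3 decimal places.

0.715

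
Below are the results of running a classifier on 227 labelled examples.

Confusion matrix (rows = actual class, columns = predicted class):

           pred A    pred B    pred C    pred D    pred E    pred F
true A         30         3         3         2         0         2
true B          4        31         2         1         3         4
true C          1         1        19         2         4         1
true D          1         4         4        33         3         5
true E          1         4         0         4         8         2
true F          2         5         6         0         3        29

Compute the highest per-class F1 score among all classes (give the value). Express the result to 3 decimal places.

Per-class F1 score (2·TP/(2·TP+FP+FN)):
  A: TP=30, FP=4+1+1+1+2=9, FN=3+3+2+0+2=10 → 60/79 = 0.7595
  B: TP=31, FP=3+1+4+4+5=17, FN=4+2+1+3+4=14 → 62/93 = 0.6667
  C: TP=19, FP=3+2+4+0+6=15, FN=1+1+2+4+1=9 → 38/62 = 0.6129
  D: TP=33, FP=2+1+2+4+0=9, FN=1+4+4+3+5=17 → 66/92 = 0.7174
  E: TP=8, FP=0+3+4+3+3=13, FN=1+4+0+4+2=11 → 16/40 = 0.4000
  F: TP=29, FP=2+4+1+5+2=14, FN=2+5+6+0+3=16 → 58/88 = 0.6591
Highest is class 'A' with F1 score = 0.759.

0.759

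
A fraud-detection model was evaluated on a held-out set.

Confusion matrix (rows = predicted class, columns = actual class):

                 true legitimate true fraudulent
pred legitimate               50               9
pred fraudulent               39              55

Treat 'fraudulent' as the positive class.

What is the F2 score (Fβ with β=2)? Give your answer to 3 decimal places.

0.786

Fβ = (1+β²)·TP / ((1+β²)·TP + β²·FN + FP), with β²=4
= 5·55 / (5·55 + 4·9 + 39) = 0.786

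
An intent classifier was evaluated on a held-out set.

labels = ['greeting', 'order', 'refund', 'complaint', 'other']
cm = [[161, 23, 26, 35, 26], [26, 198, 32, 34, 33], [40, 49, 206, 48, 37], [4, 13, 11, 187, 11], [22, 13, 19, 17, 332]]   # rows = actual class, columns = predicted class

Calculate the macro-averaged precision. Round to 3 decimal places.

Per-class precision (TP/(TP+FP)):
  greeting: TP=161, FP=26+40+4+22=92 → 161/253 = 0.6364
  order: TP=198, FP=23+49+13+13=98 → 198/296 = 0.6689
  refund: TP=206, FP=26+32+11+19=88 → 206/294 = 0.7007
  complaint: TP=187, FP=35+34+48+17=134 → 187/321 = 0.5826
  other: TP=332, FP=26+33+37+11=107 → 332/439 = 0.7563
Macro-precision = mean = (0.6364 + 0.6689 + 0.7007 + 0.5826 + 0.7563) / 5 = 0.669

0.669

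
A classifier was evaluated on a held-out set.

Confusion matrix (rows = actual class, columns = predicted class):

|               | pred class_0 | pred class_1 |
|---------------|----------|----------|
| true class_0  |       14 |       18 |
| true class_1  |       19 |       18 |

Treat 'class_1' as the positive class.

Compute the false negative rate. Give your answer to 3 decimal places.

FNR = FN/(FN+TP) = 19/(19+18) = 0.514

0.514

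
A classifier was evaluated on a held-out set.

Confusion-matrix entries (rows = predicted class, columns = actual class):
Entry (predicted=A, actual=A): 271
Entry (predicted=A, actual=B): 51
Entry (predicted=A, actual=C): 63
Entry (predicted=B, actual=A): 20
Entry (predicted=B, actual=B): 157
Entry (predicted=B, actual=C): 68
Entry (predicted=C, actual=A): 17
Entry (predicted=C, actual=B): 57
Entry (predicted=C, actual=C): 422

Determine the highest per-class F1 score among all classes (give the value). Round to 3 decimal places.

Per-class F1 score (2·TP/(2·TP+FP+FN)):
  A: TP=271, FP=51+63=114, FN=20+17=37 → 542/693 = 0.7821
  B: TP=157, FP=20+68=88, FN=51+57=108 → 314/510 = 0.6157
  C: TP=422, FP=17+57=74, FN=63+68=131 → 844/1049 = 0.8046
Highest is class 'C' with F1 score = 0.805.

0.805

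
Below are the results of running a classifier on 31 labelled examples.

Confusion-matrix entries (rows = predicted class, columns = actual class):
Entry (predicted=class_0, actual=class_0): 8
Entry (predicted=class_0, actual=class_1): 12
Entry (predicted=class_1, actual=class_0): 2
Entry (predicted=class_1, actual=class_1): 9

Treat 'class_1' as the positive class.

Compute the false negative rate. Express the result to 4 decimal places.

FNR = FN/(FN+TP) = 12/(12+9) = 0.5714

0.5714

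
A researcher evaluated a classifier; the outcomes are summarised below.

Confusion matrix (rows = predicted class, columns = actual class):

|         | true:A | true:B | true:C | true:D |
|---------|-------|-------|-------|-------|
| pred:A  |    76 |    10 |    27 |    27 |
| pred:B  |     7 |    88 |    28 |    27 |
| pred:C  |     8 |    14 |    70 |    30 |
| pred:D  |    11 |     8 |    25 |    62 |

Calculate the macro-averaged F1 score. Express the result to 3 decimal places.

0.572

Per-class F1 score (2·TP/(2·TP+FP+FN)):
  A: TP=76, FP=10+27+27=64, FN=7+8+11=26 → 152/242 = 0.6281
  B: TP=88, FP=7+28+27=62, FN=10+14+8=32 → 176/270 = 0.6519
  C: TP=70, FP=8+14+30=52, FN=27+28+25=80 → 140/272 = 0.5147
  D: TP=62, FP=11+8+25=44, FN=27+27+30=84 → 124/252 = 0.4921
Macro-F1 score = mean = (0.6281 + 0.6519 + 0.5147 + 0.4921) / 4 = 0.572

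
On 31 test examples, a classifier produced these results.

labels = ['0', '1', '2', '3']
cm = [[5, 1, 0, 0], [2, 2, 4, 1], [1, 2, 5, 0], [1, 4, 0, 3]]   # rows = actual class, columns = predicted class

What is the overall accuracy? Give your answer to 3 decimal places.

Accuracy = trace / total = (5+2+5+3=15) / 31 = 15/31 = 0.484

0.484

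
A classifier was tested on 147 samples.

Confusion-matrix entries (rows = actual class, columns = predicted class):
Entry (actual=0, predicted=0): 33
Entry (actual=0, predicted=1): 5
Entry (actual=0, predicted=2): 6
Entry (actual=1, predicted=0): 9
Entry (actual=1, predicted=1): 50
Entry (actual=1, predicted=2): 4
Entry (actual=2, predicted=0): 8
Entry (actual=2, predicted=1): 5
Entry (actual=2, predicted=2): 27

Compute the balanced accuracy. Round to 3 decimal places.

0.740

Balanced accuracy = mean of per-class recall.
  0: recall = 33/44 = 0.7500
  1: recall = 50/63 = 0.7937
  2: recall = 27/40 = 0.6750
Mean = (0.7500 + 0.7937 + 0.6750) / 3 = 0.740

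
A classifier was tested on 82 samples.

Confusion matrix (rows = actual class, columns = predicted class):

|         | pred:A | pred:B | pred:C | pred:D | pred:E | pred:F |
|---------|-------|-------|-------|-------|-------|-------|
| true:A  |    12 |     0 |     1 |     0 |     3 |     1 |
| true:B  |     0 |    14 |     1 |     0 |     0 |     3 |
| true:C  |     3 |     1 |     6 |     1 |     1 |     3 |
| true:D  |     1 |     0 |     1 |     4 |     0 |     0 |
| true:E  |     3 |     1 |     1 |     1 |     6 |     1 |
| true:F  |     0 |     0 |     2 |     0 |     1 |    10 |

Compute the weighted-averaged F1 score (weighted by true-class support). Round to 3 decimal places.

Per-class F1 score (2·TP/(2·TP+FP+FN)):
  A: TP=12, FP=0+3+1+3+0=7, FN=0+1+0+3+1=5 → 24/36 = 0.6667
  B: TP=14, FP=0+1+0+1+0=2, FN=0+1+0+0+3=4 → 28/34 = 0.8235
  C: TP=6, FP=1+1+1+1+2=6, FN=3+1+1+1+3=9 → 12/27 = 0.4444
  D: TP=4, FP=0+0+1+1+0=2, FN=1+0+1+0+0=2 → 8/12 = 0.6667
  E: TP=6, FP=3+0+1+0+1=5, FN=3+1+1+1+1=7 → 12/24 = 0.5000
  F: TP=10, FP=1+3+3+0+1=8, FN=0+0+2+0+1=3 → 20/31 = 0.6452
Weighted-F1 score = Σ (supportᵢ/N)·F1 scoreᵢ with N=82: (17/82)·0.6667 + (18/82)·0.8235 + (15/82)·0.4444 + (6/82)·0.6667 + (13/82)·0.5000 + (13/82)·0.6452 = 0.631

0.631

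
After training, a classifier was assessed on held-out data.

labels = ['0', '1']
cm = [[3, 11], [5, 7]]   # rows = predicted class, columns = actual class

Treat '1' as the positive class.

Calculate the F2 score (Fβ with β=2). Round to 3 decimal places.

0.417

Fβ = (1+β²)·TP / ((1+β²)·TP + β²·FN + FP), with β²=4
= 5·7 / (5·7 + 4·11 + 5) = 0.417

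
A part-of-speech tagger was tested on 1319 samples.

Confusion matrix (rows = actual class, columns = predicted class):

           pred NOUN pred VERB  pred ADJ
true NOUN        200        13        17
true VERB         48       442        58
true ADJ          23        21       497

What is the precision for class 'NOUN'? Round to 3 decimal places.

Treat 'NOUN' as positive and all other classes as negative.
precision = TP/(TP+FP).
NOUN: TP=200, FP=48+23=71 → 200/271 = 0.7380

0.738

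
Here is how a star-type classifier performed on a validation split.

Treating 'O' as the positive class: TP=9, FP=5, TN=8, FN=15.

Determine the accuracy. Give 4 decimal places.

Accuracy = (TP+TN)/N = (9+8)/37 = 0.4595

0.4595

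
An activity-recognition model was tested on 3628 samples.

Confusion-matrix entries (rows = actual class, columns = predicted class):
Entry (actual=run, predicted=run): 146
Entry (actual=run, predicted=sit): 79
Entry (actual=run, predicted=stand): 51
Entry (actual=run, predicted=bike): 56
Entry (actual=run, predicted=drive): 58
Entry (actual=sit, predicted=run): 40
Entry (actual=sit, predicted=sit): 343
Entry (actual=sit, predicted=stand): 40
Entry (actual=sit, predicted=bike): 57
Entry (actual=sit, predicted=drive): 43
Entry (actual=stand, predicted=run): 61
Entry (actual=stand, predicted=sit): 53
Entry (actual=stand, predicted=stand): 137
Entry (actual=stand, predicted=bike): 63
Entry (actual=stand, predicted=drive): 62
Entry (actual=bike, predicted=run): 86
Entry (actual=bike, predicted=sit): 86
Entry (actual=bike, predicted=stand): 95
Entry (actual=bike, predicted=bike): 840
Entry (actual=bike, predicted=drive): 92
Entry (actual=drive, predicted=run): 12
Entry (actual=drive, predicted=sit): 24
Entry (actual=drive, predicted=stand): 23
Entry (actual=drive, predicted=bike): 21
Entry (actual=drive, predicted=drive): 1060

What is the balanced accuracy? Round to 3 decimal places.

Balanced accuracy = mean of per-class recall.
  run: recall = 146/390 = 0.3744
  sit: recall = 343/523 = 0.6558
  stand: recall = 137/376 = 0.3644
  bike: recall = 840/1199 = 0.7006
  drive: recall = 1060/1140 = 0.9298
Mean = (0.3744 + 0.6558 + 0.3644 + 0.7006 + 0.9298) / 5 = 0.605

0.605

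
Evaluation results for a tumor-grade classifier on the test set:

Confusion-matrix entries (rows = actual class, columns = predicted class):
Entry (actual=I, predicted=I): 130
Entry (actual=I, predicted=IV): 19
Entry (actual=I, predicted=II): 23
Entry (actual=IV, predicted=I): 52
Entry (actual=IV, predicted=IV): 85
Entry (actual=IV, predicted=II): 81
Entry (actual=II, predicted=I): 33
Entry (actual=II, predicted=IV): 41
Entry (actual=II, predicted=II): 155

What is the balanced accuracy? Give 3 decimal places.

Balanced accuracy = mean of per-class recall.
  I: recall = 130/172 = 0.7558
  IV: recall = 85/218 = 0.3899
  II: recall = 155/229 = 0.6769
Mean = (0.7558 + 0.3899 + 0.6769) / 3 = 0.608

0.608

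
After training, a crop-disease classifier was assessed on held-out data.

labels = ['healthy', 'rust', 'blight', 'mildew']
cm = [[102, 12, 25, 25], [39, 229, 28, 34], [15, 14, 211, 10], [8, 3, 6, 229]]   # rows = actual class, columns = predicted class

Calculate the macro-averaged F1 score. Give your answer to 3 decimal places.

0.764

Per-class F1 score (2·TP/(2·TP+FP+FN)):
  healthy: TP=102, FP=39+15+8=62, FN=12+25+25=62 → 204/328 = 0.6220
  rust: TP=229, FP=12+14+3=29, FN=39+28+34=101 → 458/588 = 0.7789
  blight: TP=211, FP=25+28+6=59, FN=15+14+10=39 → 422/520 = 0.8115
  mildew: TP=229, FP=25+34+10=69, FN=8+3+6=17 → 458/544 = 0.8419
Macro-F1 score = mean = (0.6220 + 0.7789 + 0.8115 + 0.8419) / 4 = 0.764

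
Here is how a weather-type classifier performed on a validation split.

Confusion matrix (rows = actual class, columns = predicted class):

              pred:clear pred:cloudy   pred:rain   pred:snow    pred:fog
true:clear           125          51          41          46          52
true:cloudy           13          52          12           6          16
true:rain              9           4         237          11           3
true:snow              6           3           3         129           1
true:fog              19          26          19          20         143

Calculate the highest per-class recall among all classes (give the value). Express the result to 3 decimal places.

0.908

Per-class recall (TP/(TP+FN)):
  clear: TP=125, FN=51+41+46+52=190 → 125/315 = 0.3968
  cloudy: TP=52, FN=13+12+6+16=47 → 52/99 = 0.5253
  rain: TP=237, FN=9+4+11+3=27 → 237/264 = 0.8977
  snow: TP=129, FN=6+3+3+1=13 → 129/142 = 0.9085
  fog: TP=143, FN=19+26+19+20=84 → 143/227 = 0.6300
Highest is class 'snow' with recall = 0.908.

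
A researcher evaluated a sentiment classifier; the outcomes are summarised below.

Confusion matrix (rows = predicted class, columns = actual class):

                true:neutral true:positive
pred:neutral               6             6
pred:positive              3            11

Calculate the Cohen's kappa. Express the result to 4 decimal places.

0.2909

Observed agreement pₒ = trace/N = 17/26 = 0.65385
Expected agreement pₑ = Σ (rowᵢ·colᵢ)/N² = (9·12 + 17·14)/26² = 0.51183
κ = (pₒ − pₑ)/(1 − pₑ) = (0.65385 − 0.51183)/(1 − 0.51183) = 0.2909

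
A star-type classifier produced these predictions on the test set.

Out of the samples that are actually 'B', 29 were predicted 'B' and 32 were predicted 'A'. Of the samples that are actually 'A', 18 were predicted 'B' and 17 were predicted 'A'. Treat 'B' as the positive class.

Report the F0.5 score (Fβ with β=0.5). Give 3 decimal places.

0.582

Fβ = (1+β²)·TP / ((1+β²)·TP + β²·FN + FP), with β²=1/4
= 1.25·29 / (1.25·29 + 0.25·32 + 18) = 0.582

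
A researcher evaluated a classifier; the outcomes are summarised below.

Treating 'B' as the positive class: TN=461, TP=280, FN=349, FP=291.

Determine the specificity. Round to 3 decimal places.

Specificity = TN/(TN+FP) = 461/(461+291) = 0.613

0.613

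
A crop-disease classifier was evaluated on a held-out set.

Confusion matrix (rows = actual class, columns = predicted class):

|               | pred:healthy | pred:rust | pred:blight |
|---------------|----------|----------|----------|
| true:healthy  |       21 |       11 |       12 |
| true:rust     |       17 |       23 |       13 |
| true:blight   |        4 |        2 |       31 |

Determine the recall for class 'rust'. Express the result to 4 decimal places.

Take TP from the diagonal, FP from the rest of the 'rust' prediction marginal, FN from the rest of the 'rust' actual marginal.
recall = TP/(TP+FN).
rust: TP=23, FN=17+13=30 → 23/53 = 0.43396

0.4340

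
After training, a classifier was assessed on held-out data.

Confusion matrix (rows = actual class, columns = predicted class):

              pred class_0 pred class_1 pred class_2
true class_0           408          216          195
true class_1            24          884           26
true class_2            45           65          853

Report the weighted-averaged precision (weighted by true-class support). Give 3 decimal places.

0.800

Per-class precision (TP/(TP+FP)):
  class_0: TP=408, FP=24+45=69 → 408/477 = 0.8553
  class_1: TP=884, FP=216+65=281 → 884/1165 = 0.7588
  class_2: TP=853, FP=195+26=221 → 853/1074 = 0.7942
Weighted-precision = Σ (supportᵢ/N)·precisionᵢ with N=2716: (819/2716)·0.8553 + (934/2716)·0.7588 + (963/2716)·0.7942 = 0.800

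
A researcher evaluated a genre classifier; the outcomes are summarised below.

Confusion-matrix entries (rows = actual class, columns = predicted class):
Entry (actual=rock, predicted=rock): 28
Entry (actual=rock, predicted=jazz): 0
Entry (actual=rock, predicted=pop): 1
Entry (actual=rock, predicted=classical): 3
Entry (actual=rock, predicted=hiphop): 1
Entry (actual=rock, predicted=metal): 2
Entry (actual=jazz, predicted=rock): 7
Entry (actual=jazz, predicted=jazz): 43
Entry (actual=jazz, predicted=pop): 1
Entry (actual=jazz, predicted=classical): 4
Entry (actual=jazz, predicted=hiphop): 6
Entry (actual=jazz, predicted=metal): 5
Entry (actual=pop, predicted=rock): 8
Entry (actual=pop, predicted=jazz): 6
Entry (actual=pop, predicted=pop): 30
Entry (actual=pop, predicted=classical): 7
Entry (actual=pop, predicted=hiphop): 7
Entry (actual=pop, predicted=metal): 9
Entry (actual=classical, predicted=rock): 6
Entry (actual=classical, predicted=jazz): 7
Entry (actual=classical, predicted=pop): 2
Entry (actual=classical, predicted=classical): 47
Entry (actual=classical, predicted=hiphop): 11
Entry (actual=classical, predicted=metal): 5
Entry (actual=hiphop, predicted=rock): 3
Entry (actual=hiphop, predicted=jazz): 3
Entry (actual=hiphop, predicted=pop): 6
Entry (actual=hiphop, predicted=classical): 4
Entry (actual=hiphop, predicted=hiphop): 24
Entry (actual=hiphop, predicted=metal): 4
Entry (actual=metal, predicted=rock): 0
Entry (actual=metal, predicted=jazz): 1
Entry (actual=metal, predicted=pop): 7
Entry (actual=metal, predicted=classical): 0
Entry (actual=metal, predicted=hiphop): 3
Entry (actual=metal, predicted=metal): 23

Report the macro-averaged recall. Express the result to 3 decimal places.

0.621

Per-class recall (TP/(TP+FN)):
  rock: TP=28, FN=0+1+3+1+2=7 → 28/35 = 0.8000
  jazz: TP=43, FN=7+1+4+6+5=23 → 43/66 = 0.6515
  pop: TP=30, FN=8+6+7+7+9=37 → 30/67 = 0.4478
  classical: TP=47, FN=6+7+2+11+5=31 → 47/78 = 0.6026
  hiphop: TP=24, FN=3+3+6+4+4=20 → 24/44 = 0.5455
  metal: TP=23, FN=0+1+7+0+3=11 → 23/34 = 0.6765
Macro-recall = mean = (0.8000 + 0.6515 + 0.4478 + 0.6026 + 0.5455 + 0.6765) / 6 = 0.621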